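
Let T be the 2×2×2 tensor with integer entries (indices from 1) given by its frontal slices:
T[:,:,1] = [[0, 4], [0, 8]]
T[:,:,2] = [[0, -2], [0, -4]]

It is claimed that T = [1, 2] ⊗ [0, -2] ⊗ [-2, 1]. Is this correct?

Yes

Reconstruct entrywise from the claimed factors. For example, T[2,1,2] = 0 and Σₗ aₗ[2]bₗ[1]cₗ[2] = (2)·(0)·(1) = 0; checking all 8 entries, every one matches. The claim holds.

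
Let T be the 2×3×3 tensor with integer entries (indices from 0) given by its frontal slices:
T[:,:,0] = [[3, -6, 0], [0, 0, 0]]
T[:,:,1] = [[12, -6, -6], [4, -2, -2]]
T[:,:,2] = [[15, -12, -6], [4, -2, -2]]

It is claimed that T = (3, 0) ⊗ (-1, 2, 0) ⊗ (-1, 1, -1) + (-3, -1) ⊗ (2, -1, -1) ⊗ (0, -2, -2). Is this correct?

No

Reconstruct entry (0,0,1) from the claimed factors: Σₗ aₗ[0]bₗ[0]cₗ[1] = (3)·(-1)·(1) + (-3)·(2)·(-2) = 9, but T[0,0,1] = 12. The claim is false.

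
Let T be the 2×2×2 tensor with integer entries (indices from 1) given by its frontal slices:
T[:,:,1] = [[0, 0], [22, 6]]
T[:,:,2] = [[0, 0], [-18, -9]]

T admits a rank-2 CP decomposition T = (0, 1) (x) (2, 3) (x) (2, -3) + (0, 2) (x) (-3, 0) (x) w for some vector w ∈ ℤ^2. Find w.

w = (-3, 2)

Subtract the known terms from T to get the rank-1 residual R = (0, 2) (x) (-3, 0) (x) w, so R[i,j,k] = a[i]·b[j]·w[k]. Pick indices with nonzero a[2]·b[1] = (2)·(-3) = -6. Only the fibre through (2,1,·) is needed: R[2,1,:] = T[2,1,:] − Σₗ aₗ[2]bₗ[1]cₗ = [22, -18] − (1)·(2)·(2, -3) = [18, -12]. Then w[k] = R[2,1,k] / -6 for each k, giving w = [18, -12] / -6 = (-3, 2).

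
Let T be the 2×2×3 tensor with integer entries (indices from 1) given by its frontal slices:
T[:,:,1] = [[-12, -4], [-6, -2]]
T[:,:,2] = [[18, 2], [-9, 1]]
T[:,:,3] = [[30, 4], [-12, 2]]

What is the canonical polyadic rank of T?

2

Lower bound: the mode-3 unfolding of T (rows indexed by k, columns by (i,j) = (1,1), (1,2), (2,1), (2,2)) is [[-12, -4, -6, -2], [18, 2, -9, 1], [30, 4, -12, 2]].
There the 2×2 minor on rows k ∈ {1, 2}, columns (i,j) ∈ {(1,1), (1,2)} is det [[-12, -4], [18, 2]] = 48 ≠ 0, so this unfolding has rank ≥ 2; CP rank is at least every unfolding rank, so rank(T) ≥ 2. (This is only a lower bound: in general the CP rank may exceed every unfolding rank, so we still need to exhibit 2 rank-1 terms summing to T.)
Upper bound — finding two terms. Write S_k = T[:,:,k] for the frontal slices: S₁ = [[-12, -4], [-6, -2]], S₂ = [[18, 2], [-9, 1]], S₃ = [[30, 4], [-12, 2]].
If T = a₁ (x) b₁ (x) c₁ + a₂ (x) b₂ (x) c₂ then each S_k = c₁[k]·a₁b₁ᵀ + c₂[k]·a₂b₂ᵀ. S₁ and S₂ are linearly independent, so a₁b₁ᵀ and a₂b₂ᵀ must span the same plane of matrices: they are the rank-1 matrices of the form x·S₁ + y·S₂.
det(x·S₁ + y·S₂) is −72·xy + 36·y² = (-36)·(2·x − y)(y), vanishing at (x:y) = (1:2) and (1:0).
M₁ = S₁ + 2·S₂ = [[24, 0], [-24, 0]] = 24·[1, -1][1, 0]ᵀ and M₂ = S₁ = [[-12, -4], [-6, -2]] = (-2)·[2, 1][3, 1]ᵀ, so take a₁ = [1, -1], b₁ = [1, 0], a₂ = [2, 1], b₂ = [3, 1].
Each slice is an integer combination of E₁ = a₁b₁ᵀ and E₂ = a₂b₂ᵀ: S₁ = −2·E₂, S₂ = 12·E₁ + E₂, S₃ = 18·E₁ + 2·E₂; reading off coefficients, c₁ = [0, 12, 18] and c₂ = [-2, 1, 2].
Hence T = [1, -1] (x) [1, 0] (x) [0, 12, 18] + [2, 1] (x) [3, 1] (x) [-2, 1, 2], so rank(T) ≤ 2.
These bounds meet, so rank(T) = 2.
Check entry T[2,1,2] = -9: (-1)·(1)·(12) + (1)·(3)·(1) = -9.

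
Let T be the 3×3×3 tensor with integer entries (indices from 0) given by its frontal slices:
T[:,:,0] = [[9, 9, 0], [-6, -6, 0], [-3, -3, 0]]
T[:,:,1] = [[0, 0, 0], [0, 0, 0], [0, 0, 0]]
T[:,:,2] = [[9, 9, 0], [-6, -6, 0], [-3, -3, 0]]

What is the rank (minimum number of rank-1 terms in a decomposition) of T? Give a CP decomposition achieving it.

Lower bound: T ≠ 0 (e.g. T[0,0,0] = 9), so rank(T) ≥ 1.
Upper bound: if T = a (x) b (x) c then every fibre of T is a multiple of the corresponding factor, so read the factors off the fibres through the nonzero entry T[0,0,0] = 9.
The mode-1 fibre T[:,0,0] = [9, -6, -3] gives a = [3, -2, -1] (primitive direction); the mode-2 fibre T[0,:,0] = [9, 9, 0] gives b = [1, 1, 0]; then c[k] = T[0,0,k] / (a[0]·b[0]) = [9, 0, 9] / 3 = [3, 0, 3].
Expanding [3, -2, -1] (x) [1, 1, 0] (x) [3, 0, 3] reproduces all 27 entries of T, so T = [3, -2, -1] (x) [1, 1, 0] (x) [3, 0, 3] and rank(T) ≤ 1.
These bounds meet, so rank(T) = 1.

rank(T) = 1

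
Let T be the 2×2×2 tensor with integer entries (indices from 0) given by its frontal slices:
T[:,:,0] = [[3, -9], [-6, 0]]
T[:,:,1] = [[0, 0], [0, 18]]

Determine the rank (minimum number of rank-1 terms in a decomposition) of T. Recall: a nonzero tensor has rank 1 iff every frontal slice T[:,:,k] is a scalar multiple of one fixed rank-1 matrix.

Lower bound: the mode-1 unfolding of T (rows indexed by i, columns by (j,k) = (0,0), (0,1), (1,0), (1,1)) is [[3, 0, -9, 0], [-6, 0, 0, 18]].
There the 2×2 minor on rows i ∈ {0, 1}, columns (j,k) ∈ {(0,0), (1,0)} is det [[3, -9], [-6, 0]] = -54 ≠ 0, so this unfolding has rank ≥ 2; CP rank is at least every unfolding rank, so rank(T) ≥ 2. (Flattening ranks never certify an upper bound on CP rank; for that we must actually write T with 2 rank-1 terms.)
Upper bound — finding two terms. Write S_k = T[:,:,k] for the frontal slices: S₀ = [[3, -9], [-6, 0]], S₁ = [[0, 0], [0, 18]].
If T = a₁ ⊗ b₁ ⊗ c₁ + a₂ ⊗ b₂ ⊗ c₂ then each S_k = c₁[k]·a₁b₁ᵀ + c₂[k]·a₂b₂ᵀ. S₀ and S₁ are linearly independent, so a₁b₁ᵀ and a₂b₂ᵀ must span the same plane of matrices: they are the rank-1 matrices of the form x·S₀ + y·S₁.
det(x·S₀ + y·S₁) is −54·x² + 54·xy = (-54)·(x − y)(x), vanishing at (x:y) = (1:1) and (0:1).
M₁ = S₀ + S₁ = [[3, -9], [-6, 18]] = 3·[1, -2][1, -3]ᵀ and M₂ = S₁ = [[0, 0], [0, 18]] = 18·[0, 1][0, 1]ᵀ, so take a₁ = [1, -2], b₁ = [1, -3], a₂ = [0, 1], b₂ = [0, 1].
Each slice is an integer combination of E₁ = a₁b₁ᵀ and E₂ = a₂b₂ᵀ: S₀ = 3·E₁ − 18·E₂, S₁ = 18·E₂; reading off coefficients, c₁ = [3, 0] and c₂ = [-18, 18].
Hence T = [1, -2] ⊗ [1, -3] ⊗ [3, 0] + [0, 1] ⊗ [0, 1] ⊗ [-18, 18], so rank(T) ≤ 2.
These bounds meet, so rank(T) = 2.

2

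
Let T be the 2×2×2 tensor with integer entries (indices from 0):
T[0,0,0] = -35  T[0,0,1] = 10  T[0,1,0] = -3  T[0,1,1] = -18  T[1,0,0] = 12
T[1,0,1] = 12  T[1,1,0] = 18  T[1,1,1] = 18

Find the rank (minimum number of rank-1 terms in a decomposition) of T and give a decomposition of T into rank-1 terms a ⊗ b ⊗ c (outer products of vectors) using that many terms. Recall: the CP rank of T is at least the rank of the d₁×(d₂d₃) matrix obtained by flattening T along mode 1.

Lower bound: in the mode-3 unfolding of T (rows indexed by k, columns by (i,j)) the 2×2 minor on rows k ∈ {0, 1}, columns (i,j) ∈ {(0,0), (0,1)} is det [[-35, -3], [10, -18]] = 660 ≠ 0, so that unfolding has rank ≥ 2 and hence rank(T) ≥ 2 (CP rank is at least every unfolding rank, though it can be larger).
Upper bound: with S_k = T[:,:,k], the two rank-1 terms a₁b₁ᵀ, a₂b₂ᵀ are the rank-1 members of the pencil x·S₀ + y·S₁.
det(x·S₀ + y·S₁) is −594·x² − 198·xy + 396·y² = (-198)·(3·x − 2·y)(x + y), vanishing at (x:y) = (2:3) and (1:-1).
M₁ = 2·S₀ + 3·S₁ = [[-40, -60], [60, 90]] = (-10)·[2, -3][2, 3]ᵀ and M₂ = S₀ − S₁ = [[-45, 15], [0, 0]] = (-15)·[1, 0][3, -1]ᵀ, so take a₁ = [2, -3], b₁ = [2, 3], a₂ = [1, 0], b₂ = [3, -1].
Each slice is an integer combination of E₁ = a₁b₁ᵀ and E₂ = a₂b₂ᵀ: S₀ = −2·E₁ − 9·E₂, S₁ = −2·E₁ + 6·E₂; reading off coefficients, c₁ = [-2, -2] and c₂ = [-9, 6].
Hence T = [2, -3] ⊗ [2, 3] ⊗ [-2, -2] + [1, 0] ⊗ [3, -1] ⊗ [-9, 6], so rank(T) ≤ 2.
These bounds meet, so rank(T) = 2.

rank(T) = 2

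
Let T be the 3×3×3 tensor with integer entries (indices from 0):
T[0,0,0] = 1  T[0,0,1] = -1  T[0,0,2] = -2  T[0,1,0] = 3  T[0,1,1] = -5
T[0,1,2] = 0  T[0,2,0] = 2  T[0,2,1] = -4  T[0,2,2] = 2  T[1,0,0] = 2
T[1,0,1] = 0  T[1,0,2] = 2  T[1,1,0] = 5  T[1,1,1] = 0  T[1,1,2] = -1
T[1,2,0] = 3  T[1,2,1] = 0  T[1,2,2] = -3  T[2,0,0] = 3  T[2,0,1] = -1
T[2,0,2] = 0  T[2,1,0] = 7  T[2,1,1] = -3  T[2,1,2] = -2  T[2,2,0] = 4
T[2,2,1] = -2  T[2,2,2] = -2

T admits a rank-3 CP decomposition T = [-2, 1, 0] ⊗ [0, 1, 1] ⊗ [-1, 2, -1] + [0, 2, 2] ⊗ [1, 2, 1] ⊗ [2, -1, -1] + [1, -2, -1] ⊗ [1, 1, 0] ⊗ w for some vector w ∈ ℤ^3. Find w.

Subtract the known terms from T to get the rank-1 residual R = [1, -2, -1] ⊗ [1, 1, 0] ⊗ w, so R[i,j,k] = a[i]·b[j]·w[k]. Pick indices with nonzero a[0]·b[0] = (1)·(1) = 1. Only the fibre through (0,0,·) is needed: R[0,0,:] = T[0,0,:] − Σₗ aₗ[0]bₗ[0]cₗ = [1, -1, -2] − (-2)·(0)·[-1, 2, -1] − (0)·(1)·[2, -1, -1] = [1, -1, -2]. Then w[k] = R[0,0,k] / 1 for each k, giving w = [1, -1, -2] / 1 = [1, -1, -2].

w = [1, -1, -2]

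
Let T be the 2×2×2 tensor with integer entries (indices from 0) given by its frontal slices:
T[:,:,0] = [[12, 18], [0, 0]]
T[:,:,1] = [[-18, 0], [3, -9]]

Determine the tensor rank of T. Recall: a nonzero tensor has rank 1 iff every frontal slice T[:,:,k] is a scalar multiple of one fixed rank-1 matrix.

Lower bound: the mode-3 unfolding of T (rows indexed by k, columns by (i,j) = (0,0), (0,1), (1,0), (1,1)) is [[12, 18, 0, 0], [-18, 0, 3, -9]].
There the 2×2 minor on rows k ∈ {0, 1}, columns (i,j) ∈ {(0,0), (0,1)} is det [[12, 18], [-18, 0]] = 324 ≠ 0, so this unfolding has rank ≥ 2; CP rank is at least every unfolding rank, so rank(T) ≥ 2. (Flattening ranks never certify an upper bound on CP rank; for that we must actually write T with 2 rank-1 terms.)
Upper bound — finding two terms. Write S_k = T[:,:,k] for the frontal slices: S₀ = [[12, 18], [0, 0]], S₁ = [[-18, 0], [3, -9]].
If T = a₁ (x) b₁ (x) c₁ + a₂ (x) b₂ (x) c₂ then each S_k = c₁[k]·a₁b₁ᵀ + c₂[k]·a₂b₂ᵀ. S₀ and S₁ are linearly independent, so a₁b₁ᵀ and a₂b₂ᵀ must span the same plane of matrices: they are the rank-1 matrices of the form x·S₀ + y·S₁.
det(x·S₀ + y·S₁) is −162·xy + 162·y² = (-162)·(x − y)(y), vanishing at (x:y) = (1:1) and (1:0).
M₁ = S₀ + S₁ = [[-6, 18], [3, -9]] = (-3)·[2, -1][1, -3]ᵀ and M₂ = S₀ = [[12, 18], [0, 0]] = 6·[1, 0][2, 3]ᵀ, so take a₁ = [2, -1], b₁ = [1, -3], a₂ = [1, 0], b₂ = [2, 3].
Each slice is an integer combination of E₁ = a₁b₁ᵀ and E₂ = a₂b₂ᵀ: S₀ = 6·E₂, S₁ = −3·E₁ − 6·E₂; reading off coefficients, c₁ = [0, -3] and c₂ = [6, -6].
Hence T = [2, -1] (x) [1, -3] (x) [0, -3] + [1, 0] (x) [2, 3] (x) [6, -6], so rank(T) ≤ 2.
These bounds meet, so rank(T) = 2.

2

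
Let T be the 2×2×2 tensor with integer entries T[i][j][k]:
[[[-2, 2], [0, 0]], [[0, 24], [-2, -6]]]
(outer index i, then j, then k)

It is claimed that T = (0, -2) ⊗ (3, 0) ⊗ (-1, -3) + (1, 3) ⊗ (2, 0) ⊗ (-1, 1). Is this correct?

Reconstruct entry (1,1,0) from the claimed factors: Σₗ aₗ[1]bₗ[1]cₗ[0] = (-2)·(0)·(-1) + (3)·(0)·(-1) = 0, but T[1,1,0] = -2. The claim is false.

No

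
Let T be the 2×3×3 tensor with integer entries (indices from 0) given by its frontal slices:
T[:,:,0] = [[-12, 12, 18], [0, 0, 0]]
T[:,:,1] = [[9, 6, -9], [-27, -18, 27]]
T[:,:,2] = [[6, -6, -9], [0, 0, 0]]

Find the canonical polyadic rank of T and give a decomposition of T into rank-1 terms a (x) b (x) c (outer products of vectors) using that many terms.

Lower bound: the mode-3 unfolding of T (rows indexed by k, columns by (i,j) = (0,0), (0,1), (0,2), (1,0), (1,1), (1,2)) is [[-12, 12, 18, 0, 0, 0], [9, 6, -9, -27, -18, 27], [6, -6, -9, 0, 0, 0]].
There the 2×2 minor on rows k ∈ {0, 1}, columns (i,j) ∈ {(0,0), (0,1)} is det [[-12, 12], [9, 6]] = -180 ≠ 0, so this unfolding has rank ≥ 2; CP rank is at least every unfolding rank, so rank(T) ≥ 2. (Unfolding ranks only ever bound the CP rank from below — rank(T) can be strictly larger than all of them — so the matching upper bound has to come from an explicit 2-term decomposition.)
Upper bound — finding two terms. Write S_k = T[:,:,k] for the frontal slices: S₀ = [[-12, 12, 18], [0, 0, 0]], S₁ = [[9, 6, -9], [-27, -18, 27]], S₂ = [[6, -6, -9], [0, 0, 0]].
If T = a₁ (x) b₁ (x) c₁ + a₂ (x) b₂ (x) c₂ then each S_k = c₁[k]·a₁b₁ᵀ + c₂[k]·a₂b₂ᵀ. S₀ and S₁ are linearly independent, so a₁b₁ᵀ and a₂b₂ᵀ must span the same plane of matrices: they are the rank-1 matrices of the form x·S₀ + y·S₁.
The 2×2 minor of x·S₀ + y·S₁ on rows {0,1}, columns {0,1} is 540·xy = 540·(y)(x), vanishing at (x:y) = (1:0) and (0:1).
M₁ = S₀ = [[-12, 12, 18], [0, 0, 0]] = (-6)·[1, 0][2, -2, -3]ᵀ and M₂ = S₁ = [[9, 6, -9], [-27, -18, 27]] = 3·[1, -3][3, 2, -3]ᵀ, so take a₁ = [1, 0], b₁ = [2, -2, -3], a₂ = [1, -3], b₂ = [3, 2, -3].
Each slice is an integer combination of E₁ = a₁b₁ᵀ and E₂ = a₂b₂ᵀ: S₀ = −6·E₁, S₁ = 3·E₂, S₂ = 3·E₁; reading off coefficients, c₁ = [-6, 0, 3] and c₂ = [0, 3, 0].
Hence T = [1, 0] (x) [2, -2, -3] (x) [-6, 0, 3] + [1, -3] (x) [3, 2, -3] (x) [0, 3, 0], so rank(T) ≤ 2.
These bounds meet, so rank(T) = 2.

rank(T) = 2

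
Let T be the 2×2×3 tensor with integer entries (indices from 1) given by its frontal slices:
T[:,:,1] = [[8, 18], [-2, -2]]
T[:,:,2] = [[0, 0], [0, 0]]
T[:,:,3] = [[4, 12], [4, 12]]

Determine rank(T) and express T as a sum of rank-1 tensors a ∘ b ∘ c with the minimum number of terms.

rank(T) = 2

Lower bound: in the mode-2 unfolding of T (rows indexed by j, columns by (i,k)) the 2×2 minor on rows j ∈ {1, 2}, columns (i,k) ∈ {(1,1), (1,3)} is det [[8, 4], [18, 12]] = 24 ≠ 0, so that unfolding has rank ≥ 2 and hence rank(T) ≥ 2 (CP rank is at least every unfolding rank, though it can be larger).
Upper bound: with S_k = T[:,:,k], the two rank-1 terms a₁b₁ᵀ, a₂b₂ᵀ are the rank-1 members of the pencil x·S₁ + y·S₃.
det(x·S₁ + y·S₃) is 20·x² + 40·xy = 20·(x + 2·y)(x), vanishing at (x:y) = (2:-1) and (0:1).
M₁ = 2·S₁ − S₃ = [[12, 24], [-8, -16]] = 4·[3, -2][1, 2]ᵀ and M₂ = S₃ = [[4, 12], [4, 12]] = 4·[1, 1][1, 3]ᵀ, so take a₁ = [3, -2], b₁ = [1, 2], a₂ = [1, 1], b₂ = [1, 3].
Each slice is an integer combination of E₁ = a₁b₁ᵀ and E₂ = a₂b₂ᵀ: S₁ = 2·E₁ + 2·E₂, S₂ = 0, S₃ = 4·E₂; reading off coefficients, c₁ = [2, 0, 0] and c₂ = [2, 0, 4].
Hence T = [3, -2] ∘ [1, 2] ∘ [2, 0, 0] + [1, 1] ∘ [1, 3] ∘ [2, 0, 4], so rank(T) ≤ 2.
These bounds meet, so rank(T) = 2.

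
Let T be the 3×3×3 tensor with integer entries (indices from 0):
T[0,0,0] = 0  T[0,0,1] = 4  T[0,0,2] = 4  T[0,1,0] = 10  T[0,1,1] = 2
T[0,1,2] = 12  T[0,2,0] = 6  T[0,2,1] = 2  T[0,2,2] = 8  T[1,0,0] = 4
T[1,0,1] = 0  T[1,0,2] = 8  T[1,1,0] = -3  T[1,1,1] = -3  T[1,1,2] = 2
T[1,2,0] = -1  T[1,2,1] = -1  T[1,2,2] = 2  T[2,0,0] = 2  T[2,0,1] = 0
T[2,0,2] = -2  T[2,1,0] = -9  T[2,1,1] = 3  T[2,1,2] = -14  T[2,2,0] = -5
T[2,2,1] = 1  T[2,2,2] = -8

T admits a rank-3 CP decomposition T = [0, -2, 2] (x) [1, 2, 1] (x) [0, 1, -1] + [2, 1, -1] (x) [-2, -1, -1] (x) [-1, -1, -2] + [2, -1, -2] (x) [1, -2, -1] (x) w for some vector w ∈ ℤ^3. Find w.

Subtract the known terms from T to get the rank-1 residual R = [2, -1, -2] (x) [1, -2, -1] (x) w, so R[i,j,k] = a[i]·b[j]·w[k]. Pick indices with nonzero a[0]·b[0] = (2)·(1) = 2. Only the fibre through (0,0,·) is needed: R[0,0,:] = T[0,0,:] − Σₗ aₗ[0]bₗ[0]cₗ = [0, 4, 4] − (0)·(1)·[0, 1, -1] − (2)·(-2)·[-1, -1, -2] = [-4, 0, -4]. Then w[k] = R[0,0,k] / 2 for each k, giving w = [-4, 0, -4] / 2 = [-2, 0, -2].

w = [-2, 0, -2]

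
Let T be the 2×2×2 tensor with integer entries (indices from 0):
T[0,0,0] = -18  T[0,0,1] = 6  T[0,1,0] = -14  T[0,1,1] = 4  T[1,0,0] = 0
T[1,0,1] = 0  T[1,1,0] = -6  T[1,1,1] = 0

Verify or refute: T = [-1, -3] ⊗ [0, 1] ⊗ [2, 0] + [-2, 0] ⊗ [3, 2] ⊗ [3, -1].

Yes

Reconstruct entrywise from the claimed factors. For example, T[0,1,1] = 4 and Σₗ aₗ[0]bₗ[1]cₗ[1] = (-1)·(1)·(0) + (-2)·(2)·(-1) = 4; checking all 8 entries, every one matches. The claim holds.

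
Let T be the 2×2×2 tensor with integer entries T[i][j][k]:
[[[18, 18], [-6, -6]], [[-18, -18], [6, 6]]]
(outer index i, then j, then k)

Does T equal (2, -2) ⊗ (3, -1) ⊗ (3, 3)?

Reconstruct entrywise from the claimed factors. For example, T[1,0,0] = -18 and Σₗ aₗ[1]bₗ[0]cₗ[0] = (-2)·(3)·(3) = -18; checking all 8 entries, every one matches. The claim holds.

Yes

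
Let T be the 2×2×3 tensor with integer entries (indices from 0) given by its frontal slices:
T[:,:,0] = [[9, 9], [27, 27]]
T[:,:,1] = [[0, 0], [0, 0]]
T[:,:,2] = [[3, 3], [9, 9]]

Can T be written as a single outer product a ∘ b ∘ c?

Yes

If T = a ∘ b ∘ c then every fibre of T is a multiple of the corresponding factor, so read the factors off the fibres through the nonzero entry T[0,0,0] = 9.
The mode-1 fibre T[:,0,0] = [9, 27] gives a = [1, 3] (primitive direction); the mode-2 fibre T[0,:,0] = [9, 9] gives b = [1, 1]; then c[k] = T[0,0,k] / (a[0]·b[0]) = [9, 0, 3] / 1 = [9, 0, 3].
Expanding [1, 3] ∘ [1, 1] ∘ [9, 0, 3] reproduces all 12 entries of T, so T = [1, 3] ∘ [1, 1] ∘ [9, 0, 3] and rank(T) ≤ 1.
Equivalently every frontal slice T[:,:,k] is c[k] times the rank-1 matrix [1, 3] ∘ [1, 1]. So T has rank 1 (it is nonzero).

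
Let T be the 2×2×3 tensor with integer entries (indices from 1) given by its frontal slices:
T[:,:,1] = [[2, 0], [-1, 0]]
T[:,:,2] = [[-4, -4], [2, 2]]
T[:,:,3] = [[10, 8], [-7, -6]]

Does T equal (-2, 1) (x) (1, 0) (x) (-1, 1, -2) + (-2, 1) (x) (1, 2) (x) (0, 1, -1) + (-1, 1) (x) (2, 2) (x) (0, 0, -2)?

Reconstruct entrywise from the claimed factors. For example, T[2,1,2] = 2 and Σₗ aₗ[2]bₗ[1]cₗ[2] = (1)·(1)·(1) + (1)·(1)·(1) + (1)·(2)·(0) = 2; checking all 12 entries, every one matches. The claim holds.

Yes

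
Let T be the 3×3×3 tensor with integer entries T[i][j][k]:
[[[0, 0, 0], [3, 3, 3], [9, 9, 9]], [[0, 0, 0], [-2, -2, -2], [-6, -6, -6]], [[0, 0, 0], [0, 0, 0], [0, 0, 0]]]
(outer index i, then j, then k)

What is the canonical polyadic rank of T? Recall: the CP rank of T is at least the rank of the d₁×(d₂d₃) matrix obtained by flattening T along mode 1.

Lower bound: T ≠ 0 (e.g. T[0,1,0] = 3), so rank(T) ≥ 1.
Upper bound: if T = a ⊗ b ⊗ c then every fibre of T is a multiple of the corresponding factor, so read the factors off the fibres through the nonzero entry T[0,1,0] = 3.
The mode-1 fibre T[:,1,0] = [3, -2, 0] gives a = [3, -2, 0] (primitive direction); the mode-2 fibre T[0,:,0] = [0, 3, 9] gives b = [0, 1, 3]; then c[k] = T[0,1,k] / (a[0]·b[1]) = [3, 3, 3] / 3 = [1, 1, 1].
Expanding [3, -2, 0] ⊗ [0, 1, 3] ⊗ [1, 1, 1] reproduces all 27 entries of T, so T = [3, -2, 0] ⊗ [0, 1, 3] ⊗ [1, 1, 1] and rank(T) ≤ 1.
These bounds meet, so rank(T) = 1.
Check entry T[0,2,0] = 9: (3)·(3)·(1) = 9.

1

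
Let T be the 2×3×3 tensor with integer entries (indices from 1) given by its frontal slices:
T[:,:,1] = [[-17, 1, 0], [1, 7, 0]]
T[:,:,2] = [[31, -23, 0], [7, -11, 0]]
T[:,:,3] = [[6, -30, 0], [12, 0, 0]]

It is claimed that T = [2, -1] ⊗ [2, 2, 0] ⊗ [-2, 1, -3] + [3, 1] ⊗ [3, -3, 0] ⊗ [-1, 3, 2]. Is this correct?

Reconstruct entrywise from the claimed factors. For example, T[2,1,2] = 7 and Σₗ aₗ[2]bₗ[1]cₗ[2] = (-1)·(2)·(1) + (1)·(3)·(3) = 7; checking all 18 entries, every one matches. The claim holds.

Yes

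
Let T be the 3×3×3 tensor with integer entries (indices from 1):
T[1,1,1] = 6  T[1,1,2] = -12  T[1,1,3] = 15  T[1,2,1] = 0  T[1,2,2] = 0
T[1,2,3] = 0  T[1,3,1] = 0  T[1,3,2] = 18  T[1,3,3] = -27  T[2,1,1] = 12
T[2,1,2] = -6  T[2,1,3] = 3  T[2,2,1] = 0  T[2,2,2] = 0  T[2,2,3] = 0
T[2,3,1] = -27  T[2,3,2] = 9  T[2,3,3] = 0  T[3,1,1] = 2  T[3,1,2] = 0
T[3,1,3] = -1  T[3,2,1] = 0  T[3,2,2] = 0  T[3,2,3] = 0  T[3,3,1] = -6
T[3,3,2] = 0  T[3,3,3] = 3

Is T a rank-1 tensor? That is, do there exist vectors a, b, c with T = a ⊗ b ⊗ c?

No

The mode-3 unfolding of T (rows indexed by k, columns by (i,j) = (1,1), (1,2), (1,3), (2,1), (2,2), (2,3), (3,1), (3,2), (3,3)) is [[6, 0, 0, 12, 0, -27, 2, 0, -6], [-12, 0, 18, -6, 0, 9, 0, 0, 0], [15, 0, -27, 3, 0, 0, -1, 0, 3]].
There the 2×2 minor on rows k ∈ {1, 2}, columns (i,j) ∈ {(1,1), (1,3)} is det [[6, 0], [-12, 18]] = 108 ≠ 0, so this unfolding has rank ≥ 2; CP rank is at least every unfolding rank, so rank(T) ≥ 2.
In particular rank(T) ≥ 2 > 1, so T is not rank-1.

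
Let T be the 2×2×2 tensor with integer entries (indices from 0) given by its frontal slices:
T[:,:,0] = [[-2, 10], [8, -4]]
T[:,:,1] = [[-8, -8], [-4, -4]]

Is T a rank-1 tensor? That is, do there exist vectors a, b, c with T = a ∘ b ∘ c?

The mode-2 unfolding of T (rows indexed by j, columns by (i,k) = (0,0), (0,1), (1,0), (1,1)) is [[-2, -8, 8, -4], [10, -8, -4, -4]].
There the 2×2 minor on rows j ∈ {0, 1}, columns (i,k) ∈ {(0,0), (0,1)} is det [[-2, -8], [10, -8]] = 96 ≠ 0, so this unfolding has rank ≥ 2; CP rank is at least every unfolding rank, so rank(T) ≥ 2.
In particular rank(T) ≥ 2 > 1, so T is not rank-1.

No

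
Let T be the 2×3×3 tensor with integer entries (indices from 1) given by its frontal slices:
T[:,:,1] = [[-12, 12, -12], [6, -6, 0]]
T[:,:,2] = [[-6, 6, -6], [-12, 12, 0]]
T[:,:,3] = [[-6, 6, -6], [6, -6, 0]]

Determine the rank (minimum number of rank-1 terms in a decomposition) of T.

2

Lower bound: the mode-3 unfolding of T (rows indexed by k, columns by (i,j) = (1,1), (1,2), (1,3), (2,1), (2,2), (2,3)) is [[-12, 12, -12, 6, -6, 0], [-6, 6, -6, -12, 12, 0], [-6, 6, -6, 6, -6, 0]].
There the 2×2 minor on rows k ∈ {1, 2}, columns (i,j) ∈ {(1,1), (2,1)} is det [[-12, 6], [-6, -12]] = 180 ≠ 0, so this unfolding has rank ≥ 2; CP rank is at least every unfolding rank, so rank(T) ≥ 2. (Unfolding ranks only ever bound the CP rank from below — rank(T) can be strictly larger than all of them — so the matching upper bound has to come from an explicit 2-term decomposition.)
Upper bound — finding two terms. Write S_k = T[:,:,k] for the frontal slices: S₁ = [[-12, 12, -12], [6, -6, 0]], S₂ = [[-6, 6, -6], [-12, 12, 0]], S₃ = [[-6, 6, -6], [6, -6, 0]].
If T = a₁ ⊗ b₁ ⊗ c₁ + a₂ ⊗ b₂ ⊗ c₂ then each S_k = c₁[k]·a₁b₁ᵀ + c₂[k]·a₂b₂ᵀ. S₁ and S₂ are linearly independent, so a₁b₁ᵀ and a₂b₂ᵀ must span the same plane of matrices: they are the rank-1 matrices of the form x·S₁ + y·S₂.
The 2×2 minor of x·S₁ + y·S₂ on rows {1,2}, columns {1,3} is 72·x² − 108·xy − 72·y² = 36·(x − 2·y)(2·x + y), vanishing at (x:y) = (2:1) and (1:-2).
M₁ = 2·S₁ + S₂ = [[-30, 30, -30], [0, 0, 0]] = (-30)·[1, 0][1, -1, 1]ᵀ and M₂ = S₁ − 2·S₂ = [[0, 0, 0], [30, -30, 0]] = 30·[0, 1][1, -1, 0]ᵀ, so take a₁ = [1, 0], b₁ = [1, -1, 1], a₂ = [0, 1], b₂ = [1, -1, 0].
Each slice is an integer combination of E₁ = a₁b₁ᵀ and E₂ = a₂b₂ᵀ: S₁ = −12·E₁ + 6·E₂, S₂ = −6·E₁ − 12·E₂, S₃ = −6·E₁ + 6·E₂; reading off coefficients, c₁ = [-12, -6, -6] and c₂ = [6, -12, 6].
Hence T = [1, 0] ⊗ [1, -1, 1] ⊗ [-12, -6, -6] + [0, 1] ⊗ [1, -1, 0] ⊗ [6, -12, 6], so rank(T) ≤ 2.
These bounds meet, so rank(T) = 2.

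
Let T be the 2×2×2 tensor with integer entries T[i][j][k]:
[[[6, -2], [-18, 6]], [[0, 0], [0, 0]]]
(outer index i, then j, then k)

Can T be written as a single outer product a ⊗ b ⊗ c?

The mode-1 fibre T[:,0,0] = [6, 0] gives a = (1, 0) (primitive direction); the mode-2 fibre T[0,:,0] = [6, -18] gives b = (1, -3); then c[k] = T[0,0,k] / (a[0]·b[0]) = [6, -2] / 1 = (6, -2).
Expanding (1, 0) ⊗ (1, -3) ⊗ (6, -2) reproduces all 8 entries of T, so T = (1, 0) ⊗ (1, -3) ⊗ (6, -2) and rank(T) ≤ 1.
Equivalently every frontal slice T[:,:,k] is c[k] times the rank-1 matrix (1, 0) ⊗ (1, -3). So T has rank 1 (it is nonzero).

Yes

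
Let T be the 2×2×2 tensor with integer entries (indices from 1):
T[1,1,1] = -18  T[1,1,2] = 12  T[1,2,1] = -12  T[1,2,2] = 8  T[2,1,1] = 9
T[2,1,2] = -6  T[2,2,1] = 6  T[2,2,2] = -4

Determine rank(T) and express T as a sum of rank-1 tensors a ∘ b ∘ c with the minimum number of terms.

rank(T) = 1

Lower bound: T ≠ 0 (e.g. T[1,1,1] = -18), so rank(T) ≥ 1.
Upper bound: if T = a ∘ b ∘ c then every fibre of T is a multiple of the corresponding factor, so read the factors off the fibres through the nonzero entry T[1,1,1] = -18.
The mode-1 fibre T[:,1,1] = [-18, 9] gives a = (2, -1) (primitive direction); the mode-2 fibre T[1,:,1] = [-18, -12] gives b = (3, 2); then c[k] = T[1,1,k] / (a[1]·b[1]) = [-18, 12] / 6 = (-3, 2).
Expanding (2, -1) ∘ (3, 2) ∘ (-3, 2) reproduces all 8 entries of T, so T = (2, -1) ∘ (3, 2) ∘ (-3, 2) and rank(T) ≤ 1.
These bounds meet, so rank(T) = 1.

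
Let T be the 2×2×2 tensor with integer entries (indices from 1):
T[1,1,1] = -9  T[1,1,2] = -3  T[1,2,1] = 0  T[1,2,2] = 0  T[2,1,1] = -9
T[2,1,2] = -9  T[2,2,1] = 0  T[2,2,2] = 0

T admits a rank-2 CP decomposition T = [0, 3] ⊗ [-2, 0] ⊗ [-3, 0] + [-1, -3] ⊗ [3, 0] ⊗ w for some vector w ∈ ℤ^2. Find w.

w = [3, 1]

Subtract the known terms from T to get the rank-1 residual R = [-1, -3] ⊗ [3, 0] ⊗ w, so R[i,j,k] = a[i]·b[j]·w[k]. Pick indices with nonzero a[1]·b[1] = (-1)·(3) = -3. Only the fibre through (1,1,·) is needed: R[1,1,:] = T[1,1,:] − Σₗ aₗ[1]bₗ[1]cₗ = [-9, -3] − (0)·(-2)·[-3, 0] = [-9, -3]. Then w[k] = R[1,1,k] / -3 for each k, giving w = [-9, -3] / -3 = [3, 1].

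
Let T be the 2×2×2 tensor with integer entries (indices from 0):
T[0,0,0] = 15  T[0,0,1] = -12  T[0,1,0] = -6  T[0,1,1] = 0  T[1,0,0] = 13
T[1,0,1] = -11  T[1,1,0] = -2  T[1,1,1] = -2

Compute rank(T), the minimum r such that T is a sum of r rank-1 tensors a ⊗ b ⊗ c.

2

Lower bound: the mode-2 unfolding of T (rows indexed by j, columns by (i,k) = (0,0), (0,1), (1,0), (1,1)) is [[15, -12, 13, -11], [-6, 0, -2, -2]].
There the 2×2 minor on rows j ∈ {0, 1}, columns (i,k) ∈ {(0,0), (0,1)} is det [[15, -12], [-6, 0]] = -72 ≠ 0, so this unfolding has rank ≥ 2; CP rank is at least every unfolding rank, so rank(T) ≥ 2. (This is only a lower bound: in general the CP rank may exceed every unfolding rank, so we still need to exhibit 2 rank-1 terms summing to T.)
Upper bound — finding two terms. Write S_k = T[:,:,k] for the frontal slices: S₀ = [[15, -6], [13, -2]], S₁ = [[-12, 0], [-11, -2]].
If T = a₁ ⊗ b₁ ⊗ c₁ + a₂ ⊗ b₂ ⊗ c₂ then each S_k = c₁[k]·a₁b₁ᵀ + c₂[k]·a₂b₂ᵀ. S₀ and S₁ are linearly independent, so a₁b₁ᵀ and a₂b₂ᵀ must span the same plane of matrices: they are the rank-1 matrices of the form x·S₀ + y·S₁.
det(x·S₀ + y·S₁) is 48·x² − 72·xy + 24·y² = 24·(2·x − y)(x − y), vanishing at (x:y) = (1:2) and (1:1).
M₁ = S₀ + 2·S₁ = [[-9, -6], [-9, -6]] = (-3)·[1, 1][3, 2]ᵀ and M₂ = S₀ + S₁ = [[3, -6], [2, -4]] = [3, 2][1, -2]ᵀ, so take a₁ = [1, 1], b₁ = [3, 2], a₂ = [3, 2], b₂ = [1, -2].
Each slice is an integer combination of E₁ = a₁b₁ᵀ and E₂ = a₂b₂ᵀ: S₀ = 3·E₁ + 2·E₂, S₁ = −3·E₁ − E₂; reading off coefficients, c₁ = [3, -3] and c₂ = [2, -1].
Hence T = [1, 1] ⊗ [3, 2] ⊗ [3, -3] + [3, 2] ⊗ [1, -2] ⊗ [2, -1], so rank(T) ≤ 2.
These bounds meet, so rank(T) = 2.
Check entry T[1,0,0] = 13: (1)·(3)·(3) + (2)·(1)·(2) = 13.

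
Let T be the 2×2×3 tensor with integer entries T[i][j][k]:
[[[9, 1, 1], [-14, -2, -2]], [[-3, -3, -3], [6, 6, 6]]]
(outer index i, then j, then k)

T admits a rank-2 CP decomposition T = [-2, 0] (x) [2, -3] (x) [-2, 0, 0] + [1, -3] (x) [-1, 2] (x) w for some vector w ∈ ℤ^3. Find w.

w = [-1, -1, -1]

Subtract the known terms from T to get the rank-1 residual R = [1, -3] (x) [-1, 2] (x) w, so R[i,j,k] = a[i]·b[j]·w[k]. Pick indices with nonzero a[0]·b[0] = (1)·(-1) = -1. Only the fibre through (0,0,·) is needed: R[0,0,:] = T[0,0,:] − Σₗ aₗ[0]bₗ[0]cₗ = [9, 1, 1] − (-2)·(2)·[-2, 0, 0] = [1, 1, 1]. Then w[k] = R[0,0,k] / -1 for each k, giving w = [1, 1, 1] / -1 = [-1, -1, -1].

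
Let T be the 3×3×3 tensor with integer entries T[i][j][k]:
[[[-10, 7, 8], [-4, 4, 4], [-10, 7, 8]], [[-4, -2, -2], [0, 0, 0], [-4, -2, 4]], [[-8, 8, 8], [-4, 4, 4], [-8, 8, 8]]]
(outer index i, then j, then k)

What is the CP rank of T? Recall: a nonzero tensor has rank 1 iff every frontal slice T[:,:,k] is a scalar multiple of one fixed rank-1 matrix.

3

Lower bound: the mode-1 unfolding of T (rows indexed by i, columns by (j,k) = (0,0), (0,1), (0,2), (1,0), (1,1), (1,2), (2,0), (2,1), (2,2)) is [[-10, 7, 8, -4, 4, 4, -10, 7, 8], [-4, -2, -2, 0, 0, 0, -4, -2, 4], [-8, 8, 8, -4, 4, 4, -8, 8, 8]].
There the 3×3 minor on rows i ∈ {0, 1, 2}, columns (j,k) ∈ {(0,0), (0,1), (0,2)} is det [[-10, 7, 8], [-4, -2, -2], [-8, 8, 8]] = -48 ≠ 0, so this unfolding has rank ≥ 3; CP rank is at least every unfolding rank, so rank(T) ≥ 3. (Unfolding ranks only ever bound the CP rank from below — rank(T) can be strictly larger than all of them — so the matching upper bound has to come from an explicit 3-term decomposition.)
Upper bound: T is a sum of 3 rank-1 terms, T = (0, 1, 0) (x) (1, 0, -2) (x) (0, 0, -2) + (1, 0, 1) (x) (2, 1, 2) (x) (-4, 4, 4) + (1, 2, 0) (x) (1, 0, 1) (x) (-2, -1, 0) (written with every a and b primitive with positive leading entry and the scale carried by c; CP decompositions are not unique, and this one is verified by expanding entrywise), so rank(T) ≤ 3.
These bounds meet, so rank(T) = 3.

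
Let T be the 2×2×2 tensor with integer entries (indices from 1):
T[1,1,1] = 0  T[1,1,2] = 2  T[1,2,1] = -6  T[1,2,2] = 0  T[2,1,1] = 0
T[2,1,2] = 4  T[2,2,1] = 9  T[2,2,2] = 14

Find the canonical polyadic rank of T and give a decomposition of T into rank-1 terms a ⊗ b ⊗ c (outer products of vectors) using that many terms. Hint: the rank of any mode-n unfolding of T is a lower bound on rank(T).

rank(T) = 2

Lower bound: the mode-2 unfolding of T (rows indexed by j, columns by (i,k) = (1,1), (1,2), (2,1), (2,2)) is [[0, 2, 0, 4], [-6, 0, 9, 14]].
There the 2×2 minor on rows j ∈ {1, 2}, columns (i,k) ∈ {(1,1), (1,2)} is det [[0, 2], [-6, 0]] = 12 ≠ 0, so this unfolding has rank ≥ 2; CP rank is at least every unfolding rank, so rank(T) ≥ 2. (This is only a lower bound: in general the CP rank may exceed every unfolding rank, so we still need to exhibit 2 rank-1 terms summing to T.)
Upper bound — finding two terms. Write S_k = T[:,:,k] for the frontal slices: S₁ = [[0, -6], [0, 9]], S₂ = [[2, 0], [4, 14]].
If T = a₁ ⊗ b₁ ⊗ c₁ + a₂ ⊗ b₂ ⊗ c₂ then each S_k = c₁[k]·a₁b₁ᵀ + c₂[k]·a₂b₂ᵀ. S₁ and S₂ are linearly independent, so a₁b₁ᵀ and a₂b₂ᵀ must span the same plane of matrices: they are the rank-1 matrices of the form x·S₁ + y·S₂.
det(x·S₁ + y·S₂) is 42·xy + 28·y² = 14·(3·x + 2·y)(y), vanishing at (x:y) = (2:-3) and (1:0).
M₁ = 2·S₁ − 3·S₂ = [[-6, -12], [-12, -24]] = (-6)·[1, 2][1, 2]ᵀ and M₂ = S₁ = [[0, -6], [0, 9]] = (-3)·[2, -3][0, 1]ᵀ, so take a₁ = [1, 2], b₁ = [1, 2], a₂ = [2, -3], b₂ = [0, 1].
Each slice is an integer combination of E₁ = a₁b₁ᵀ and E₂ = a₂b₂ᵀ: S₁ = −3·E₂, S₂ = 2·E₁ − 2·E₂; reading off coefficients, c₁ = [0, 2] and c₂ = [-3, -2].
Hence T = [1, 2] ⊗ [1, 2] ⊗ [0, 2] + [2, -3] ⊗ [0, 1] ⊗ [-3, -2], so rank(T) ≤ 2.
These bounds meet, so rank(T) = 2.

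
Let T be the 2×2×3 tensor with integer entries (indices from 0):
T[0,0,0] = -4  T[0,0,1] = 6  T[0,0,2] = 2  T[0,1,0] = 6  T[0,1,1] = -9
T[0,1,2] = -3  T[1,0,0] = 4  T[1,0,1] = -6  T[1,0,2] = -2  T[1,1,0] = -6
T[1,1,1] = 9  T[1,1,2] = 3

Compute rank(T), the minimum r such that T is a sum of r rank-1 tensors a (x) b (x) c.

Lower bound: T ≠ 0 (e.g. T[0,0,0] = -4), so rank(T) ≥ 1.
Upper bound: if T = a (x) b (x) c then every fibre of T is a multiple of the corresponding factor, so read the factors off the fibres through the nonzero entry T[0,0,0] = -4.
The mode-1 fibre T[:,0,0] = [-4, 4] gives a = [1, -1] (primitive direction); the mode-2 fibre T[0,:,0] = [-4, 6] gives b = [2, -3]; then c[k] = T[0,0,k] / (a[0]·b[0]) = [-4, 6, 2] / 2 = [-2, 3, 1].
Expanding [1, -1] (x) [2, -3] (x) [-2, 3, 1] reproduces all 12 entries of T, so T = [1, -1] (x) [2, -3] (x) [-2, 3, 1] and rank(T) ≤ 1.
These bounds meet, so rank(T) = 1.

1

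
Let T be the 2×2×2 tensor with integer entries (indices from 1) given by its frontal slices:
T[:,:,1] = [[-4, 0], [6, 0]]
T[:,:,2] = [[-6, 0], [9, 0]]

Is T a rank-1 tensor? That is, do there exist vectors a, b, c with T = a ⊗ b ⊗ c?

If T = a ⊗ b ⊗ c then every fibre of T is a multiple of the corresponding factor, so read the factors off the fibres through the nonzero entry T[1,1,1] = -4.
The mode-1 fibre T[:,1,1] = [-4, 6] gives a = [2, -3] (primitive direction); the mode-2 fibre T[1,:,1] = [-4, 0] gives b = [1, 0]; then c[k] = T[1,1,k] / (a[1]·b[1]) = [-4, -6] / 2 = [-2, -3].
Expanding [2, -3] ⊗ [1, 0] ⊗ [-2, -3] reproduces all 8 entries of T, so T = [2, -3] ⊗ [1, 0] ⊗ [-2, -3] and rank(T) ≤ 1.
Equivalently every frontal slice T[:,:,k] is c[k] times the rank-1 matrix [2, -3] ⊗ [1, 0]. So T has rank 1 (it is nonzero).

Yes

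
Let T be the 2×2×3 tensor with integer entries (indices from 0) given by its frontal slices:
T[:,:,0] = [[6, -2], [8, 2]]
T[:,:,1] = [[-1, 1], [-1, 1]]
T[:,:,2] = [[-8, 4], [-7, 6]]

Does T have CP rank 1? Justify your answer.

No

The mode-3 unfolding of T (rows indexed by k, columns by (i,j) = (0,0), (0,1), (1,0), (1,1)) is [[6, -2, 8, 2], [-1, 1, -1, 1], [-8, 4, -7, 6]].
There the 3×3 minor on rows k ∈ {0, 1, 2}, columns (i,j) ∈ {(0,0), (0,1), (1,0)} is det [[6, -2, 8], [-1, 1, -1], [-8, 4, -7]] = 12 ≠ 0, so this unfolding has rank ≥ 3; CP rank is at least every unfolding rank, so rank(T) ≥ 3.
In particular rank(T) ≥ 3 > 1, so T is not rank-1.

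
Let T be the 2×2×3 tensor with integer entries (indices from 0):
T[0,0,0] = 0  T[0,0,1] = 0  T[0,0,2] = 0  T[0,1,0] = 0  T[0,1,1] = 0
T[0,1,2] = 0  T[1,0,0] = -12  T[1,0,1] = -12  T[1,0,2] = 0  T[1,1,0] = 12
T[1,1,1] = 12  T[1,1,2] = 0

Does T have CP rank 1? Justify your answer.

If T = a ⊗ b ⊗ c then every fibre of T is a multiple of the corresponding factor, so read the factors off the fibres through the nonzero entry T[1,0,0] = -12.
The mode-1 fibre T[:,0,0] = [0, -12] gives a = [0, 1] (primitive direction); the mode-2 fibre T[1,:,0] = [-12, 12] gives b = [1, -1]; then c[k] = T[1,0,k] / (a[1]·b[0]) = [-12, -12, 0] / 1 = [-12, -12, 0].
Expanding [0, 1] ⊗ [1, -1] ⊗ [-12, -12, 0] reproduces all 12 entries of T, so T = [0, 1] ⊗ [1, -1] ⊗ [-12, -12, 0] and rank(T) ≤ 1.
Equivalently every frontal slice T[:,:,k] is c[k] times the rank-1 matrix [0, 1] ⊗ [1, -1]. So T has rank 1 (it is nonzero).

Yes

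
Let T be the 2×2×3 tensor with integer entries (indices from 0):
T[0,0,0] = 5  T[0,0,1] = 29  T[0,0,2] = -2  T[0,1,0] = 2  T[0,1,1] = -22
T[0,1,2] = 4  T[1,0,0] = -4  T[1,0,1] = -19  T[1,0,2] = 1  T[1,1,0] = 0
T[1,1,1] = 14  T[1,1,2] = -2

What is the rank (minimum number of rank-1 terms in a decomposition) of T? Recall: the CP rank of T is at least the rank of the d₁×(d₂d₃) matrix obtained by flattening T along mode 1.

2

Lower bound: the mode-3 unfolding of T (rows indexed by k, columns by (i,j) = (0,0), (0,1), (1,0), (1,1)) is [[5, 2, -4, 0], [29, -22, -19, 14], [-2, 4, 1, -2]].
There the 2×2 minor on rows k ∈ {0, 1}, columns (i,j) ∈ {(0,0), (0,1)} is det [[5, 2], [29, -22]] = -168 ≠ 0, so this unfolding has rank ≥ 2; CP rank is at least every unfolding rank, so rank(T) ≥ 2. (Flattening ranks never certify an upper bound on CP rank; for that we must actually write T with 2 rank-1 terms.)
Upper bound — finding two terms. Write S_k = T[:,:,k] for the frontal slices: S₀ = [[5, 2], [-4, 0]], S₁ = [[29, -22], [-19, 14]], S₂ = [[-2, 4], [1, -2]].
If T = a₁ ∘ b₁ ∘ c₁ + a₂ ∘ b₂ ∘ c₂ then each S_k = c₁[k]·a₁b₁ᵀ + c₂[k]·a₂b₂ᵀ. S₀ and S₁ are linearly independent, so a₁b₁ᵀ and a₂b₂ᵀ must span the same plane of matrices: they are the rank-1 matrices of the form x·S₀ + y·S₁.
det(x·S₀ + y·S₁) is 8·x² + 20·xy − 12·y² = 4·(x + 3·y)(2·x − y), vanishing at (x:y) = (3:-1) and (1:2).
M₁ = 3·S₀ − S₁ = [[-14, 28], [7, -14]] = (-7)·[2, -1][1, -2]ᵀ and M₂ = S₀ + 2·S₁ = [[63, -42], [-42, 28]] = 7·[3, -2][3, -2]ᵀ, so take a₁ = [2, -1], b₁ = [1, -2], a₂ = [3, -2], b₂ = [3, -2].
Each slice is an integer combination of E₁ = a₁b₁ᵀ and E₂ = a₂b₂ᵀ: S₀ = −2·E₁ + E₂, S₁ = E₁ + 3·E₂, S₂ = −E₁; reading off coefficients, c₁ = [-2, 1, -1] and c₂ = [1, 3, 0].
Hence T = [2, -1] ∘ [1, -2] ∘ [-2, 1, -1] + [3, -2] ∘ [3, -2] ∘ [1, 3, 0], so rank(T) ≤ 2.
These bounds meet, so rank(T) = 2.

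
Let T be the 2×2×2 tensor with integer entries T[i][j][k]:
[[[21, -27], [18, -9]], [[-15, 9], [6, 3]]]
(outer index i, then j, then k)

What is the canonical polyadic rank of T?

2

Lower bound: the mode-2 unfolding of T (rows indexed by j, columns by (i,k) = (0,0), (0,1), (1,0), (1,1)) is [[21, -27, -15, 9], [18, -9, 6, 3]].
There the 2×2 minor on rows j ∈ {0, 1}, columns (i,k) ∈ {(0,0), (0,1)} is det [[21, -27], [18, -9]] = 297 ≠ 0, so this unfolding has rank ≥ 2; CP rank is at least every unfolding rank, so rank(T) ≥ 2. (This is only a lower bound: in general the CP rank may exceed every unfolding rank, so we still need to exhibit 2 rank-1 terms summing to T.)
Upper bound — finding two terms. Write S_k = T[:,:,k] for the frontal slices: S₀ = [[21, 18], [-15, 6]], S₁ = [[-27, -9], [9, 3]].
If T = a₁ (x) b₁ (x) c₁ + a₂ (x) b₂ (x) c₂ then each S_k = c₁[k]·a₁b₁ᵀ + c₂[k]·a₂b₂ᵀ. S₀ and S₁ are linearly independent, so a₁b₁ᵀ and a₂b₂ᵀ must span the same plane of matrices: they are the rank-1 matrices of the form x·S₀ + y·S₁.
det(x·S₀ + y·S₁) is 396·x² − 396·xy = 396·(x − y)(x), vanishing at (x:y) = (1:1) and (0:1).
M₁ = S₀ + S₁ = [[-6, 9], [-6, 9]] = (-3)·[1, 1][2, -3]ᵀ and M₂ = S₁ = [[-27, -9], [9, 3]] = (-3)·[3, -1][3, 1]ᵀ, so take a₁ = [1, 1], b₁ = [2, -3], a₂ = [3, -1], b₂ = [3, 1].
Each slice is an integer combination of E₁ = a₁b₁ᵀ and E₂ = a₂b₂ᵀ: S₀ = −3·E₁ + 3·E₂, S₁ = −3·E₂; reading off coefficients, c₁ = [-3, 0] and c₂ = [3, -3].
Hence T = [1, 1] (x) [2, -3] (x) [-3, 0] + [3, -1] (x) [3, 1] (x) [3, -3], so rank(T) ≤ 2.
These bounds meet, so rank(T) = 2.
Check entry T[1,0,0] = -15: (1)·(2)·(-3) + (-1)·(3)·(3) = -15.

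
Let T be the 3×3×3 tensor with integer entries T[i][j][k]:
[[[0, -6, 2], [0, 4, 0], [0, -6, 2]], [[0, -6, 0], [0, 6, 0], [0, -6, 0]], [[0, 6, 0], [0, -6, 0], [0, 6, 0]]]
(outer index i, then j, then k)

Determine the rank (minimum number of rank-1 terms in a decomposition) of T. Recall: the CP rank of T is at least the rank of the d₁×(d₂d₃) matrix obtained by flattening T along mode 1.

Lower bound: the mode-2 unfolding of T (rows indexed by j, columns by (i,k) = (0,0), (0,1), (0,2), (1,0), (1,1), (1,2), (2,0), (2,1), (2,2)) is [[0, -6, 2, 0, -6, 0, 0, 6, 0], [0, 4, 0, 0, 6, 0, 0, -6, 0], [0, -6, 2, 0, -6, 0, 0, 6, 0]].
There the 2×2 minor on rows j ∈ {0, 1}, columns (i,k) ∈ {(0,1), (0,2)} is det [[-6, 2], [4, 0]] = -8 ≠ 0, so this unfolding has rank ≥ 2; CP rank is at least every unfolding rank, so rank(T) ≥ 2. (Unfolding ranks only ever bound the CP rank from below — rank(T) can be strictly larger than all of them — so the matching upper bound has to come from an explicit 2-term decomposition.)
Upper bound — finding two terms. Write S_k = T[:,:,k] for the frontal slices: S₀ = [[0, 0, 0], [0, 0, 0], [0, 0, 0]], S₁ = [[-6, 4, -6], [-6, 6, -6], [6, -6, 6]], S₂ = [[2, 0, 2], [0, 0, 0], [0, 0, 0]].
If T = a₁ ⊗ b₁ ⊗ c₁ + a₂ ⊗ b₂ ⊗ c₂ then each S_k = c₁[k]·a₁b₁ᵀ + c₂[k]·a₂b₂ᵀ. S₁ and S₂ are linearly independent, so a₁b₁ᵀ and a₂b₂ᵀ must span the same plane of matrices: they are the rank-1 matrices of the form x·S₁ + y·S₂.
The 2×2 minor of x·S₁ + y·S₂ on rows {0,1}, columns {0,1} is −12·x² + 12·xy = (-12)·(x − y)(x), vanishing at (x:y) = (1:1) and (0:1).
M₁ = S₁ + S₂ = [[-4, 4, -4], [-6, 6, -6], [6, -6, 6]] = (-2)·[2, 3, -3][1, -1, 1]ᵀ and M₂ = S₂ = [[2, 0, 2], [0, 0, 0], [0, 0, 0]] = 2·[1, 0, 0][1, 0, 1]ᵀ, so take a₁ = [2, 3, -3], b₁ = [1, -1, 1], a₂ = [1, 0, 0], b₂ = [1, 0, 1].
Each slice is an integer combination of E₁ = a₁b₁ᵀ and E₂ = a₂b₂ᵀ: S₀ = 0, S₁ = −2·E₁ − 2·E₂, S₂ = 2·E₂; reading off coefficients, c₁ = [0, -2, 0] and c₂ = [0, -2, 2].
Hence T = [2, 3, -3] ⊗ [1, -1, 1] ⊗ [0, -2, 0] + [1, 0, 0] ⊗ [1, 0, 1] ⊗ [0, -2, 2], so rank(T) ≤ 2.
These bounds meet, so rank(T) = 2.

2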